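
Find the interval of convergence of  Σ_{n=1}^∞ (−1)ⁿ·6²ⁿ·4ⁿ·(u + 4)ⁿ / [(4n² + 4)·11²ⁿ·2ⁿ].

Apply the ratio test: |a_{n+1}| / |a_n| = [(4n² + 4)/(4(n+1)² + 4)] · 36·4/(121·2), which tends to 72/121 as n → ∞.
The series converges when 72/121 · |u + 4| < 1, giving R = 121/72.
Endpoint u = -167/72: absolute convergence follows by limit comparison with Σ 1/n².
At u = -409/72: absolute convergence follows by limit comparison with Σ 1/n².

[-409/72, -167/72]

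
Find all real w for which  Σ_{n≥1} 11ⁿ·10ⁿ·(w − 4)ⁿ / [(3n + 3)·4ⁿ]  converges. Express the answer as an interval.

[218/55, 222/55)

Ratio test: |a_{n+1}/a_n| = [(3n + 3)/(3(n+1) + 3)] · 11·10/4 → 55/2 as n → ∞.
Hence the series converges for |w − 4| < 1/(55/2) = 2/55, so the radius of convergence is 2/55.
Endpoint w = 222/55: the terms behave like c/n; limit comparison with the harmonic series gives divergence.
When w = 218/55, the terms alternate in sign and decrease monotonically to 0 in absolute value (size ~ c/n), so the alternating series test gives convergence.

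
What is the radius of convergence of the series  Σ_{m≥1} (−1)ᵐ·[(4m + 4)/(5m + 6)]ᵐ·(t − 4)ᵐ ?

By the Cauchy root test, |a_m|^(1/m) = (4m + 4)/(5m + 6) → 4/5.
Hence the series converges for |t − 4| < 1/(4/5) = 5/4, so the radius of convergence is 5/4.

R = 5/4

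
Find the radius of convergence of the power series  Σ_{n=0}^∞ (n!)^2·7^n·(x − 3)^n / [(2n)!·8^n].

The ratio of consecutive coefficients is (n+1)²/[(2n+1)·(2n+2)] · 7/8 → 7/32.
Thus R = 1/(7/32) = 32/7.

R = 32/7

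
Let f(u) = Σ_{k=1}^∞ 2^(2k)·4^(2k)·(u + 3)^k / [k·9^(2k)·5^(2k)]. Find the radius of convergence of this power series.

The ratio of consecutive coefficients is [k/(k+1)] · 4·16/(81·25) → 64/2025.
Convergence for |u + 3| · 64/2025 < 1, i.e. |u + 3| < 2025/64. So R = 2025/64.

R = 2025/64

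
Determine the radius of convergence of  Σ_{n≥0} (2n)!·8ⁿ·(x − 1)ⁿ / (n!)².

Ratio test: |a_{n+1}/a_n| = (2n+1)·(2n+2)/(n+1)² · 8 → 32 as n → ∞.
Thus R = 1/(32) = 1/32.

R = 1/32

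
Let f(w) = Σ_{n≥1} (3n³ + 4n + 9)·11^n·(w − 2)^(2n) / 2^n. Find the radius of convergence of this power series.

Ratio test: |a_{n+1}/a_n| = [(3(n+1)³ + 4(n+1) + 9)/(3n³ + 4n + 9)] · 11/2 → 11/2 as n → ∞.
Writing y = (w − 2)², the series in y has radius 2/11, so |w − 2| < √(2/11) and R = √22/11.

R = √22/11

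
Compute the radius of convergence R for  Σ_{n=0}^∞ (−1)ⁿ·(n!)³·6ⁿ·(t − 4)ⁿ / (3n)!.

The ratio of consecutive coefficients is (n+1)³/[(3n+1)·(3n+2)·(3n+3)] · 6 → 2/9.
Thus R = 1/(2/9) = 9/2.

R = 9/2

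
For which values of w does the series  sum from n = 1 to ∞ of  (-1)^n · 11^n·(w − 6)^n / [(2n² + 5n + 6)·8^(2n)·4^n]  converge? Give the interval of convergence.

[-190/11, 322/11]

Ratio test: |a_{n+1}/a_n| = [(2n² + 5n + 6)/(2(n+1)² + 5(n+1) + 6)] · 11/(64·4) → 11/256 as n → ∞.
The series converges when 11/256 · |w − 6| < 1, giving R = 256/11.
At w = 322/11: absolute convergence follows by limit comparison with Σ 1/n².
When w = -190/11, absolute convergence follows by limit comparison with Σ 1/n².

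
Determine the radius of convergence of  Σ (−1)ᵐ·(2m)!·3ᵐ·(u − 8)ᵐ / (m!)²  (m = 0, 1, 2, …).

Apply the ratio test: |a_{m+1}| / |a_m| = (2m+1)·(2m+2)/(m+1)² · 3, which tends to 12 as m → ∞.
Convergence for |u − 8| · 12 < 1, i.e. |u − 8| < 1/12. So R = 1/12.

R = 1/12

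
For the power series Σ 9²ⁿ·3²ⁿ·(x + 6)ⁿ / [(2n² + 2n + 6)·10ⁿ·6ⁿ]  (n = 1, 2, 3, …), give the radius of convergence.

R = 20/243

The ratio of consecutive coefficients is [(2n² + 2n + 6)/(2(n+1)² + 2(n+1) + 6)] · 81·9/(10·6) → 243/20.
Thus R = 1/(243/20) = 20/243.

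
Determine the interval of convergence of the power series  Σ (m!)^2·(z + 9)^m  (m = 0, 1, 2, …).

{-9}

By the ratio test, |a_{m+1}/a_m| = (m+1)² → ∞.
Since the ratio → ∞, the series diverges for every z ≠ -9, and R = 0.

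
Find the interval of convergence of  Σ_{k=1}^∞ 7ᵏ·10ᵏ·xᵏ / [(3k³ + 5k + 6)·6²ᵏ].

[-18/35, 18/35]

By the ratio test, |a_{k+1}/a_k| = [(3k³ + 5k + 6)/(3(k+1)³ + 5(k+1) + 6)] · 7·10/36 → 35/18.
The series converges when 35/18 · |x| < 1, giving R = 18/35.
Check x = 18/35: the series is dominated by a constant times Σ 1/k³, which converges (p = 3 > 1).
At x = -18/35: the terms are on the order of 1/k³, so the series converges absolutely by comparison with the p-series (p = 3 > 1).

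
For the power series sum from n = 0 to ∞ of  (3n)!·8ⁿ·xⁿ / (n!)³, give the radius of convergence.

The ratio of consecutive coefficients is (3n+1)·(3n+2)·(3n+3)/(n+1)³ · 8 → 216.
The series converges when 216 · |x| < 1, giving R = 1/216.

R = 1/216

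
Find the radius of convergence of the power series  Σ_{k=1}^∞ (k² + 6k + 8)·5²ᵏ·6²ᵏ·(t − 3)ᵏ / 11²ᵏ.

R = 121/900

By the ratio test, |a_{k+1}/a_k| = [((k+1)² + 6(k+1) + 8)/(k² + 6k + 8)] · 25·36/121 → 900/121.
Hence the series converges for |t − 3| < 1/(900/121) = 121/900, so the radius of convergence is 121/900.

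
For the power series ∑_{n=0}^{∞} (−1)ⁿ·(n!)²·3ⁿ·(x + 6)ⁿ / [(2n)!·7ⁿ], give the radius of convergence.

Ratio test: |a_{n+1}/a_n| = (n+1)²/[(2n+1)·(2n+2)] · 3/7 → 3/28 as n → ∞.
Thus R = 1/(3/28) = 28/3.

R = 28/3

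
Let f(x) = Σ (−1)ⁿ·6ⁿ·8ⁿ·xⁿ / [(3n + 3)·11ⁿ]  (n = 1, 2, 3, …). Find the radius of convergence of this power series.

Ratio test: |a_{n+1}/a_n| = [(3n + 3)/(3(n+1) + 3)] · 6·8/11 → 48/11 as n → ∞.
Hence the series converges for |x| < 1/(48/11) = 11/48, so the radius of convergence is 11/48.

R = 11/48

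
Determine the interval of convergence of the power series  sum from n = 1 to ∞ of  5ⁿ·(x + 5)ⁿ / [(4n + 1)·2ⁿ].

The ratio of consecutive coefficients is [(4n + 1)/(4(n+1) + 1)] · 5/2 → 5/2.
Thus R = 1/(5/2) = 2/5.
Endpoint x = -23/5: the terms behave like c/n; limit comparison with the harmonic series gives divergence.
Check x = -27/5: convergence follows from the alternating series test (terms decrease monotonically to 0).

[-27/5, -23/5)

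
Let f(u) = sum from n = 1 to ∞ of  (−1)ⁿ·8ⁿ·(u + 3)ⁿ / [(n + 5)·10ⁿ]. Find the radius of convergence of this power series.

Apply the ratio test: |a_{n+1}| / |a_n| = [(n + 5)/((n+1) + 5)] · 8/10, which tends to 4/5 as n → ∞.
Hence the series converges for |u + 3| < 1/(4/5) = 5/4, so the radius of convergence is 5/4.

R = 5/4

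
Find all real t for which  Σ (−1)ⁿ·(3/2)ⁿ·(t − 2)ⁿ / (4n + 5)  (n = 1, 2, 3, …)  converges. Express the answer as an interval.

Ratio test: |a_{n+1}/a_n| = [(4n + 5)/(4(n+1) + 5)] · 3/2 → 3/2 as n → ∞.
Thus R = 1/(3/2) = 2/3.
Check t = 8/3: convergence follows from the alternating series test (terms decrease monotonically to 0).
Endpoint t = 4/3: comparison with the harmonic series Σ 1/n shows the series diverges.

(4/3, 8/3]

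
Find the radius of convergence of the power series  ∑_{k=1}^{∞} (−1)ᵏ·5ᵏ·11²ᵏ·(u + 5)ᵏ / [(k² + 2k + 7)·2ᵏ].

Ratio test: |a_{k+1}/a_k| = [(k² + 2k + 7)/((k+1)² + 2(k+1) + 7)] · 5·121/2 → 605/2 as k → ∞.
Thus R = 1/(605/2) = 2/605.

R = 2/605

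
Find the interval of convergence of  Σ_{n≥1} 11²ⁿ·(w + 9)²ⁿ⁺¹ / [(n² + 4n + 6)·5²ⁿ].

[-104/11, -94/11]

Ratio test: |a_{n+1}/a_n| = [(n² + 4n + 6)/((n+1)² + 4(n+1) + 6)] · 121/25 → 121/25 as n → ∞.
Writing y = (w + 9)², the series in y has radius 25/121, so |w + 9| < √(25/121) = 5/11 and R = 5/11.
When w = -94/11, the terms are on the order of 1/n², so the series converges absolutely by comparison with the p-series (p = 2 > 1).
When w = -104/11, the series is dominated by a constant times Σ 1/n², which converges (p = 2 > 1).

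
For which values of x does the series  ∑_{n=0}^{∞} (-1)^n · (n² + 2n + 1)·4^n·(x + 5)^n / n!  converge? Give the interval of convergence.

(−∞, ∞)

The ratio of consecutive coefficients is ((n+1)² + 2(n+1) + 1)/(n² + 2n + 1) · 4 · 1/(n+1) → 0.
Since the limit is 0 < 1 for every x, the series converges on all of ℝ and R = ∞.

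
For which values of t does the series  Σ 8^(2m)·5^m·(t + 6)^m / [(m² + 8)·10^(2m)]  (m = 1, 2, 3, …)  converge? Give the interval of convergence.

[-101/16, -91/16]

By the ratio test, |a_{m+1}/a_m| = [(m² + 8)/((m+1)² + 8)] · 64·5/100 → 16/5.
The series converges when 16/5 · |t + 6| < 1, giving R = 5/16.
Endpoint t = -91/16: the series is dominated by a constant times Σ 1/m², which converges (p = 2 > 1).
When t = -101/16, absolute convergence follows by limit comparison with Σ 1/m².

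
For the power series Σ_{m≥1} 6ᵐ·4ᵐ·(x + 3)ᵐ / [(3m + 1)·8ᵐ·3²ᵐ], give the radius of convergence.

R = 3

The ratio of consecutive coefficients is [(3m + 1)/(3(m+1) + 1)] · 6·4/(8·9) → 1/3.
Convergence for |x + 3| · 1/3 < 1, i.e. |x + 3| < 3. So R = 3.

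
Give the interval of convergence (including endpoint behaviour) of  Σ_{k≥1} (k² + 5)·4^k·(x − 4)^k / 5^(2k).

The ratio of consecutive coefficients is [((k+1)² + 5)/(k² + 5)] · 4/25 → 4/25.
Thus R = 1/(4/25) = 25/4.
Check x = 41/4: the k-th term does not approach 0; divergence by the term test.
When x = -9/4, the terms have absolute value of order k², which does not tend to 0, so the series diverges by the divergence test.

(-9/4, 41/4)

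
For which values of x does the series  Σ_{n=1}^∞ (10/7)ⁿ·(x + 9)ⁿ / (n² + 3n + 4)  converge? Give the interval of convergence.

[-97/10, -83/10]

The ratio of consecutive coefficients is [(n² + 3n + 4)/((n+1)² + 3(n+1) + 4)] · 10/7 → 10/7.
Hence the series converges for |x + 9| < 1/(10/7) = 7/10, so the radius of convergence is 7/10.
When x = -83/10, the series is dominated by a constant times Σ 1/n², which converges (p = 2 > 1).
Check x = -97/10: the series is dominated by a constant times Σ 1/n², which converges (p = 2 > 1).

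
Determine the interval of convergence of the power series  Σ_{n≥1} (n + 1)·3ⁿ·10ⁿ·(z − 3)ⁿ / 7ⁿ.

By the ratio test, |a_{n+1}/a_n| = [((n+1) + 1)/(n + 1)] · 3·10/7 → 30/7.
Hence the series converges for |z − 3| < 1/(30/7) = 7/30, so the radius of convergence is 7/30.
At z = 97/30: the terms have absolute value of order n, which does not tend to 0, so the series diverges by the divergence test.
When z = 83/30, the n-th term does not approach 0; divergence by the term test.

(83/30, 97/30)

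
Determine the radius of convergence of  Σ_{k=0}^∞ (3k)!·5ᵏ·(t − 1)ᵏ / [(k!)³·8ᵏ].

The ratio of consecutive coefficients is (3k+1)·(3k+2)·(3k+3)/(k+1)³ · 5/8 → 135/8.
Convergence for |t − 1| · 135/8 < 1, i.e. |t − 1| < 8/135. So R = 8/135.

R = 8/135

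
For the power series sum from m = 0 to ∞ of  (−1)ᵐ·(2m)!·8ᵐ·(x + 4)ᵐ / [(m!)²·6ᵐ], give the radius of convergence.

By the ratio test, |a_{m+1}/a_m| = (2m+1)·(2m+2)/(m+1)² · 8/6 → 16/3.
Thus R = 1/(16/3) = 3/16.

R = 3/16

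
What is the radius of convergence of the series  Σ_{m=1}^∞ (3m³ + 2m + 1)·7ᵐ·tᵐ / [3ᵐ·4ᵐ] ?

The ratio of consecutive coefficients is [(3(m+1)³ + 2(m+1) + 1)/(3m³ + 2m + 1)] · 7/(3·4) → 7/12.
Hence the series converges for |t| < 1/(7/12) = 12/7, so the radius of convergence is 12/7.

R = 12/7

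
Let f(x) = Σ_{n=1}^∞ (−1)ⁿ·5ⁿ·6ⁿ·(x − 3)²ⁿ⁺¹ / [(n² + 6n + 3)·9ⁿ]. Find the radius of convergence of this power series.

The ratio of consecutive coefficients is [(n² + 6n + 3)/((n+1)² + 6(n+1) + 3)] · 5·6/9 → 10/3.
Since the exponent of (x − 3) increases by 2 each term, convergence requires |x − 3|² < 3/10, hence R = √30/10.

R = √30/10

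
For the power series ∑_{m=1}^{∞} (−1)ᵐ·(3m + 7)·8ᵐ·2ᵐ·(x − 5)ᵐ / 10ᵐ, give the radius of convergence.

R = 5/8

Ratio test: |a_{m+1}/a_m| = [(3(m+1) + 7)/(3m + 7)] · 8·2/10 → 8/5 as m → ∞.
Convergence for |x − 5| · 8/5 < 1, i.e. |x − 5| < 5/8. So R = 5/8.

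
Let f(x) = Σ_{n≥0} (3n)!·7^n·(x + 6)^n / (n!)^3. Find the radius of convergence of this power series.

R = 1/189

The ratio of consecutive coefficients is (3n+1)·(3n+2)·(3n+3)/(n+1)³ · 7 → 189.
The series converges when 189 · |x + 6| < 1, giving R = 1/189.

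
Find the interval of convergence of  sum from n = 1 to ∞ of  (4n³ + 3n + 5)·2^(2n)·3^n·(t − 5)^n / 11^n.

(49/12, 71/12)

Apply the ratio test: |a_{n+1}| / |a_n| = [(4(n+1)³ + 3(n+1) + 5)/(4n³ + 3n + 5)] · 4·3/11, which tends to 12/11 as n → ∞.
Thus R = 1/(12/11) = 11/12.
At t = 71/12: the n-th term does not approach 0; divergence by the term test.
When t = 49/12, the terms do not tend to 0, so the series diverges.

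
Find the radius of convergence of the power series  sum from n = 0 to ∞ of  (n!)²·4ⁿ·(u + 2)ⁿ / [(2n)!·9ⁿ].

Ratio test: |a_{n+1}/a_n| = (n+1)²/[(2n+1)·(2n+2)] · 4/9 → 1/9 as n → ∞.
Convergence for |u + 2| · 1/9 < 1, i.e. |u + 2| < 9. So R = 9.

R = 9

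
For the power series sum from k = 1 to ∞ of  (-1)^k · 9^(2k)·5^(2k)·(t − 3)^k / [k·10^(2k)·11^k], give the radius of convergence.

Ratio test: |a_{k+1}/a_k| = [k/(k+1)] · 81·25/(100·11) → 81/44 as k → ∞.
Convergence for |t − 3| · 81/44 < 1, i.e. |t − 3| < 44/81. So R = 44/81.

R = 44/81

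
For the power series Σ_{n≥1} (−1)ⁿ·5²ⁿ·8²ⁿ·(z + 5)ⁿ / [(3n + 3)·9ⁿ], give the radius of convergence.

Apply the ratio test: |a_{n+1}| / |a_n| = [(3n + 3)/(3(n+1) + 3)] · 25·64/9, which tends to 1600/9 as n → ∞.
Convergence for |z + 5| · 1600/9 < 1, i.e. |z + 5| < 9/1600. So R = 9/1600.

R = 9/1600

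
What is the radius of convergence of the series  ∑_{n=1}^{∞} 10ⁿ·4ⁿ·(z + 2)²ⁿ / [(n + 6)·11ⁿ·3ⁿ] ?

R = √330/20

Ratio test: |a_{n+1}/a_n| = [(n + 6)/((n+1) + 6)] · 10·4/(11·3) → 40/33 as n → ∞.
Since the exponent of (z + 2) increases by 2 each term, convergence requires |z + 2|² < 33/40, hence R = √330/20.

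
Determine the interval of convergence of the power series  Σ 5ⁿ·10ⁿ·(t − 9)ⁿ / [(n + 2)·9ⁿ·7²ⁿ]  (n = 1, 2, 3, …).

[9/50, 891/50)

Ratio test: |a_{n+1}/a_n| = [(n + 2)/((n+1) + 2)] · 5·10/(9·49) → 50/441 as n → ∞.
Convergence for |t − 9| · 50/441 < 1, i.e. |t − 9| < 441/50. So R = 441/50.
At t = 891/50: comparison with the harmonic series Σ 1/n shows the series diverges.
Endpoint t = 9/50: the terms alternate in sign and decrease monotonically to 0 in absolute value (size ~ c/n), so the alternating series test gives convergence.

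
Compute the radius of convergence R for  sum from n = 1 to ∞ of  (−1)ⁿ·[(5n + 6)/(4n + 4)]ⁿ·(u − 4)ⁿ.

R = 4/5

By the Cauchy root test, |a_n|^(1/n) = (5n + 6)/(4n + 4) → 5/4.
The series converges when 5/4 · |u − 4| < 1, giving R = 4/5.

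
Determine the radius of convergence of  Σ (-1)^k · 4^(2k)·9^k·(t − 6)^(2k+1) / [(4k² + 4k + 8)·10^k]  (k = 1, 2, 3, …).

R = √10/12

The ratio of consecutive coefficients is [(4k² + 4k + 8)/(4(k+1)² + 4(k+1) + 8)] · 16·9/10 → 72/5.
Since the exponent of (t − 6) increases by 2 each term, convergence requires |t − 6|² < 5/72, hence R = √10/12.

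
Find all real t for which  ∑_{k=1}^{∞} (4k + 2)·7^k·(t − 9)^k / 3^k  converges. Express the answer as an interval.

The ratio of consecutive coefficients is [(4(k+1) + 2)/(4k + 2)] · 7/3 → 7/3.
The series converges when 7/3 · |t − 9| < 1, giving R = 3/7.
Endpoint t = 66/7: the terms have absolute value of order k, which does not tend to 0, so the series diverges by the divergence test.
When t = 60/7, the terms do not tend to 0, so the series diverges.

(60/7, 66/7)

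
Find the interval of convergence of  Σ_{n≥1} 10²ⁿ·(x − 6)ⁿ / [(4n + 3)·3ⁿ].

[597/100, 603/100)

The ratio of consecutive coefficients is [(4n + 3)/(4(n+1) + 3)] · 100/3 → 100/3.
Convergence for |x − 6| · 100/3 < 1, i.e. |x − 6| < 3/100. So R = 3/100.
When x = 603/100, comparison with the harmonic series Σ 1/n shows the series diverges.
When x = 597/100, an alternating series whose terms decrease to 0 in absolute value, so it converges by the Leibniz criterion.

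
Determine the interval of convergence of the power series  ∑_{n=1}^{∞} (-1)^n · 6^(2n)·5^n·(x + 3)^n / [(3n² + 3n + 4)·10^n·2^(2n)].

[-29/9, -25/9]

Ratio test: |a_{n+1}/a_n| = [(3n² + 3n + 4)/(3(n+1)² + 3(n+1) + 4)] · 36·5/(10·4) → 9/2 as n → ∞.
The series converges when 9/2 · |x + 3| < 1, giving R = 2/9.
Check x = -25/9: absolute convergence follows by limit comparison with Σ 1/n².
When x = -29/9, the series is dominated by a constant times Σ 1/n², which converges (p = 2 > 1).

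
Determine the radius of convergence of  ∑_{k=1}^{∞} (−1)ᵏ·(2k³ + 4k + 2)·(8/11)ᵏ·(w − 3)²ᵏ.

The ratio of consecutive coefficients is [(2(k+1)³ + 4(k+1) + 2)/(2k³ + 4k + 2)] · 8/11 → 8/11.
Successive powers of (w − 3) differ by 2, so the series converges when |w − 3|² · 8/11 < 1, i.e. |w − 3| < √(11/8). So R = √22/4.

R = √22/4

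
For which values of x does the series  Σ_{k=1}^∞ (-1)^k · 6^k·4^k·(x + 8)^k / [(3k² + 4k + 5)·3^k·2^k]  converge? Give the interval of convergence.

[-33/4, -31/4]

The ratio of consecutive coefficients is [(3k² + 4k + 5)/(3(k+1)² + 4(k+1) + 5)] · 6·4/(3·2) → 4.
The series converges when 4 · |x + 8| < 1, giving R = 1/4.
When x = -31/4, absolute convergence follows by limit comparison with Σ 1/k².
Check x = -33/4: the series is dominated by a constant times Σ 1/k², which converges (p = 2 > 1).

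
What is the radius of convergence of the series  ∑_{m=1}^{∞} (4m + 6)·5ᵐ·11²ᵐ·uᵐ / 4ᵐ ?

R = 4/605

Apply the ratio test: |a_{m+1}| / |a_m| = [(4(m+1) + 6)/(4m + 6)] · 5·121/4, which tends to 605/4 as m → ∞.
The series converges when 605/4 · |u| < 1, giving R = 4/605.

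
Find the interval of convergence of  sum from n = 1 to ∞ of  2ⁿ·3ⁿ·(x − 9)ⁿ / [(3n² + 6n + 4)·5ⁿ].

The ratio of consecutive coefficients is [(3n² + 6n + 4)/(3(n+1)² + 6(n+1) + 4)] · 2·3/5 → 6/5.
Convergence for |x − 9| · 6/5 < 1, i.e. |x − 9| < 5/6. So R = 5/6.
When x = 59/6, the series is dominated by a constant times Σ 1/n², which converges (p = 2 > 1).
Endpoint x = 49/6: the terms are on the order of 1/n², so the series converges absolutely by comparison with the p-series (p = 2 > 1).

[49/6, 59/6]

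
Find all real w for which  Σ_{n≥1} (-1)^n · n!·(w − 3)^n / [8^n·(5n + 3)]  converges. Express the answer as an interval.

{3}

The ratio of consecutive coefficients is (n+1) · 1/8 · (5n + 3)/(5(n+1) + 3) → ∞.
The terms grow without bound for any (w − 3) ≠ 0, so R = 0 (convergence only at w = 3).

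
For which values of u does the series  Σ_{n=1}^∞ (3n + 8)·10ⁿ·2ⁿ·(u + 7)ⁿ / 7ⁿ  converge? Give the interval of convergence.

(-147/20, -133/20)

The ratio of consecutive coefficients is [(3(n+1) + 8)/(3n + 8)] · 10·2/7 → 20/7.
Thus R = 1/(20/7) = 7/20.
At u = -133/20: the n-th term does not approach 0; divergence by the term test.
At u = -147/20: the terms have absolute value of order n, which does not tend to 0, so the series diverges by the divergence test.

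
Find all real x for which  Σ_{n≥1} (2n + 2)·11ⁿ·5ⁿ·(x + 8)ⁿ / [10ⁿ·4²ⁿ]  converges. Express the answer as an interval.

Ratio test: |a_{n+1}/a_n| = [(2(n+1) + 2)/(2n + 2)] · 11·5/(10·16) → 11/32 as n → ∞.
The series converges when 11/32 · |x + 8| < 1, giving R = 32/11.
Endpoint x = -56/11: the terms do not tend to 0, so the series diverges.
Check x = -120/11: the n-th term does not approach 0; divergence by the term test.

(-120/11, -56/11)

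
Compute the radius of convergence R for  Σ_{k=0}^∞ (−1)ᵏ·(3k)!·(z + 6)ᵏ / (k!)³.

R = 1/27

By the ratio test, |a_{k+1}/a_k| = (3k+1)·(3k+2)·(3k+3)/(k+1)³ → 27.
Thus R = 1/(27) = 1/27.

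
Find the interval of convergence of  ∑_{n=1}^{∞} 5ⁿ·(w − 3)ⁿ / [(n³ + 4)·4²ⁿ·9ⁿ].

By the ratio test, |a_{n+1}/a_n| = [(n³ + 4)/((n+1)³ + 4)] · 5/(16·9) → 5/144.
Thus R = 1/(5/144) = 144/5.
Check w = 159/5: absolute convergence follows by limit comparison with Σ 1/n³.
Endpoint w = -129/5: absolute convergence follows by limit comparison with Σ 1/n³.

[-129/5, 159/5]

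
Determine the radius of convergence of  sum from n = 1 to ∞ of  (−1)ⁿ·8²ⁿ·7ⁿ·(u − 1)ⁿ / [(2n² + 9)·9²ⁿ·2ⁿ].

By the ratio test, |a_{n+1}/a_n| = [(2n² + 9)/(2(n+1)² + 9)] · 64·7/(81·2) → 224/81.
Hence the series converges for |u − 1| < 1/(224/81) = 81/224, so the radius of convergence is 81/224.

R = 81/224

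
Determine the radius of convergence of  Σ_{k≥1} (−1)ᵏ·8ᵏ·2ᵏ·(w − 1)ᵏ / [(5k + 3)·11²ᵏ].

R = 121/16

Ratio test: |a_{k+1}/a_k| = [(5k + 3)/(5(k+1) + 3)] · 8·2/121 → 16/121 as k → ∞.
Hence the series converges for |w − 1| < 1/(16/121) = 121/16, so the radius of convergence is 121/16.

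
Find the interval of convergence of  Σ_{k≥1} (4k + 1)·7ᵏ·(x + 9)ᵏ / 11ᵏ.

(-74/7, -52/7)

By the ratio test, |a_{k+1}/a_k| = [(4(k+1) + 1)/(4k + 1)] · 7/11 → 7/11.
Convergence for |x + 9| · 7/11 < 1, i.e. |x + 9| < 11/7. So R = 11/7.
When x = -52/7, the terms have absolute value of order k, which does not tend to 0, so the series diverges by the divergence test.
Endpoint x = -74/7: the terms do not tend to 0, so the series diverges.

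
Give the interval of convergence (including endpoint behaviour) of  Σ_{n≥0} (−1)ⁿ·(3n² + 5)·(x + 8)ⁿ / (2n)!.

(−∞, ∞)

The ratio of consecutive coefficients is (3(n+1)² + 5)/(3n² + 5) · 1/[(2n+1)·(2n+2)] → 0.
The limit is 0, so the series converges for all x; R = ∞.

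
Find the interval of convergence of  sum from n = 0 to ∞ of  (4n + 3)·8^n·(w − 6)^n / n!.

Ratio test: |a_{n+1}/a_n| = (4(n+1) + 3)/(4n + 3) · 8 · 1/(n+1) → 0 as n → ∞.
The limit is 0, so the series converges for all w; R = ∞.

(−∞, ∞)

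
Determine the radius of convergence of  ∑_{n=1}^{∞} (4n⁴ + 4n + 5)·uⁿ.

R = 1

The ratio of consecutive coefficients is (4(n+1)⁴ + 4(n+1) + 5)/(4n⁴ + 4n + 5) → 1.
Convergence for |u| < 1, so R = 1.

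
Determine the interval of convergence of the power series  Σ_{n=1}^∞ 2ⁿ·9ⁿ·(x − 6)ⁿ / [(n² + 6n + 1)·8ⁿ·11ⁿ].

By the ratio test, |a_{n+1}/a_n| = [(n² + 6n + 1)/((n+1)² + 6(n+1) + 1)] · 2·9/(8·11) → 9/44.
The series converges when 9/44 · |x − 6| < 1, giving R = 44/9.
Endpoint x = 98/9: the series is dominated by a constant times Σ 1/n², which converges (p = 2 > 1).
When x = 10/9, the series is dominated by a constant times Σ 1/n², which converges (p = 2 > 1).

[10/9, 98/9]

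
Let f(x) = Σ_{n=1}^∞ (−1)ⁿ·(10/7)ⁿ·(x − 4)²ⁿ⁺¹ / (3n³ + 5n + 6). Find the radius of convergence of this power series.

R = √70/10

Apply the ratio test: |a_{n+1}| / |a_n| = [(3n³ + 5n + 6)/(3(n+1)³ + 5(n+1) + 6)] · 10/7, which tends to 10/7 as n → ∞.
Since the exponent of (x − 4) increases by 2 each term, convergence requires |x − 4|² < 7/10, hence R = √70/10.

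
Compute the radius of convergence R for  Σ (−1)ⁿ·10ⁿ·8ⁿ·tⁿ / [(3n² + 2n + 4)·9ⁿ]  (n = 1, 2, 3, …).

R = 9/80

Ratio test: |a_{n+1}/a_n| = [(3n² + 2n + 4)/(3(n+1)² + 2(n+1) + 4)] · 10·8/9 → 80/9 as n → ∞.
Thus R = 1/(80/9) = 9/80.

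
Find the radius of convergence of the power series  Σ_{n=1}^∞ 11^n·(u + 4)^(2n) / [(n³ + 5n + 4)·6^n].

R = √66/11

By the ratio test, |a_{n+1}/a_n| = [(n³ + 5n + 4)/((n+1)³ + 5(n+1) + 4)] · 11/6 → 11/6.
Since the exponent of (u + 4) increases by 2 each term, convergence requires |u + 4|² < 6/11, hence R = √66/11.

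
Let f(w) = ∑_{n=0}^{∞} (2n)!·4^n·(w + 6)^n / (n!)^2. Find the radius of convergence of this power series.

Apply the ratio test: |a_{n+1}| / |a_n| = (2n+1)·(2n+2)/(n+1)² · 4, which tends to 16 as n → ∞.
Convergence for |w + 6| · 16 < 1, i.e. |w + 6| < 1/16. So R = 1/16.

R = 1/16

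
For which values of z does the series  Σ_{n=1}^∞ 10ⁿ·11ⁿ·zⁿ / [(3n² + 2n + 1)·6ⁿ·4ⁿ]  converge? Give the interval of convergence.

By the ratio test, |a_{n+1}/a_n| = [(3n² + 2n + 1)/(3(n+1)² + 2(n+1) + 1)] · 10·11/(6·4) → 55/12.
Convergence for |z| · 55/12 < 1, i.e. |z| < 12/55. So R = 12/55.
Endpoint z = 12/55: the series is dominated by a constant times Σ 1/n², which converges (p = 2 > 1).
Endpoint z = -12/55: the terms are on the order of 1/n², so the series converges absolutely by comparison with the p-series (p = 2 > 1).

[-12/55, 12/55]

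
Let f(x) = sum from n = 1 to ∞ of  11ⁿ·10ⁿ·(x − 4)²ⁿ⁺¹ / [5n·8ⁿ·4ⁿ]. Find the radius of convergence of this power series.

Apply the ratio test: |a_{n+1}| / |a_n| = [5n/5(n+1)] · 11·10/(8·4), which tends to 55/16 as n → ∞.
Successive powers of (x − 4) differ by 2, so the series converges when |x − 4|² · 55/16 < 1, i.e. |x − 4| < √(16/55). So R = 4√55/55.

R = 4√55/55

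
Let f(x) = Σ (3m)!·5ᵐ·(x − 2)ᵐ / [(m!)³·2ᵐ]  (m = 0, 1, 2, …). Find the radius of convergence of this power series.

R = 2/135

Ratio test: |a_{m+1}/a_m| = (3m+1)·(3m+2)·(3m+3)/(m+1)³ · 5/2 → 135/2 as m → ∞.
Thus R = 1/(135/2) = 2/135.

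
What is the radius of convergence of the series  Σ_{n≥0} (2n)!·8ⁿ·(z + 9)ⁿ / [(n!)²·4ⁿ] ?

Apply the ratio test: |a_{n+1}| / |a_n| = (2n+1)·(2n+2)/(n+1)² · 8/4, which tends to 8 as n → ∞.
The series converges when 8 · |z + 9| < 1, giving R = 1/8.

R = 1/8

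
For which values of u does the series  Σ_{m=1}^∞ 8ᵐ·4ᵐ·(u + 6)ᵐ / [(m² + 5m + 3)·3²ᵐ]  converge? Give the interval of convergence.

By the ratio test, |a_{m+1}/a_m| = [(m² + 5m + 3)/((m+1)² + 5(m+1) + 3)] · 8·4/9 → 32/9.
Convergence for |u + 6| · 32/9 < 1, i.e. |u + 6| < 9/32. So R = 9/32.
At u = -183/32: the terms are on the order of 1/m², so the series converges absolutely by comparison with the p-series (p = 2 > 1).
At u = -201/32: the series is dominated by a constant times Σ 1/m², which converges (p = 2 > 1).

[-201/32, -183/32]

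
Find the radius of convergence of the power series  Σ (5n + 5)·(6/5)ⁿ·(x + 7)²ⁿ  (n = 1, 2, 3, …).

Apply the ratio test: |a_{n+1}| / |a_n| = [(5(n+1) + 5)/(5n + 5)] · 6/5, which tends to 6/5 as n → ∞.
Successive powers of (x + 7) differ by 2, so the series converges when |x + 7|² · 6/5 < 1, i.e. |x + 7| < √(5/6). So R = √30/6.

R = √30/6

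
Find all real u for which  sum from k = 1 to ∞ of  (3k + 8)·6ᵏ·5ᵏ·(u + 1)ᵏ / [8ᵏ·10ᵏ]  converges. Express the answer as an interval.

(-11/3, 5/3)

The ratio of consecutive coefficients is [(3(k+1) + 8)/(3k + 8)] · 6·5/(8·10) → 3/8.
The series converges when 3/8 · |u + 1| < 1, giving R = 8/3.
Endpoint u = 5/3: the terms have absolute value of order k, which does not tend to 0, so the series diverges by the divergence test.
Check u = -11/3: the terms do not tend to 0, so the series diverges.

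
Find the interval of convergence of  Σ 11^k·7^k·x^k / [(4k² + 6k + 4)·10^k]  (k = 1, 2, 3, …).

[-10/77, 10/77]

By the ratio test, |a_{k+1}/a_k| = [(4k² + 6k + 4)/(4(k+1)² + 6(k+1) + 4)] · 11·7/10 → 77/10.
Convergence for |x| · 77/10 < 1, i.e. |x| < 10/77. So R = 10/77.
Check x = 10/77: absolute convergence follows by limit comparison with Σ 1/k².
When x = -10/77, absolute convergence follows by limit comparison with Σ 1/k².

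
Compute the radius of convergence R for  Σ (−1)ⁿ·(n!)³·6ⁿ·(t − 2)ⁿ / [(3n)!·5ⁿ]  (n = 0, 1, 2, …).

Apply the ratio test: |a_{n+1}| / |a_n| = (n+1)³/[(3n+1)·(3n+2)·(3n+3)] · 6/5, which tends to 2/45 as n → ∞.
Convergence for |t − 2| · 2/45 < 1, i.e. |t − 2| < 45/2. So R = 45/2.

R = 45/2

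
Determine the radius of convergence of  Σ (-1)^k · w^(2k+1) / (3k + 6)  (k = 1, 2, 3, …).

By the ratio test, |a_{k+1}/a_k| = (3k + 6)/(3(k+1) + 6) → 1.
Since the exponent of w increases by 2 each term, convergence requires |w|² < 1, hence R = 1.

R = 1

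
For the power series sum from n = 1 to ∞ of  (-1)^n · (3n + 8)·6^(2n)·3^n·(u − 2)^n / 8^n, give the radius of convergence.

R = 2/27

Ratio test: |a_{n+1}/a_n| = [(3(n+1) + 8)/(3n + 8)] · 36·3/8 → 27/2 as n → ∞.
The series converges when 27/2 · |u − 2| < 1, giving R = 2/27.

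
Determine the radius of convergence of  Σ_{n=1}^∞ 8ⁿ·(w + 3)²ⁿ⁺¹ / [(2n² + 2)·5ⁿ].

The ratio of consecutive coefficients is [(2n² + 2)/(2(n+1)² + 2)] · 8/5 → 8/5.
Since the exponent of (w + 3) increases by 2 each term, convergence requires |w + 3|² < 5/8, hence R = √10/4.

R = √10/4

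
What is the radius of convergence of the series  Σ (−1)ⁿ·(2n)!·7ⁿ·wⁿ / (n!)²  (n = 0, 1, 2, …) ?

The ratio of consecutive coefficients is (2n+1)·(2n+2)/(n+1)² · 7 → 28.
Thus R = 1/(28) = 1/28.

R = 1/28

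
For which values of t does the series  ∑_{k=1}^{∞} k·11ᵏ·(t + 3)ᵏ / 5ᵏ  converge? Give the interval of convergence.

The ratio of consecutive coefficients is [(k+1)/k] · 11/5 → 11/5.
Convergence for |t + 3| · 11/5 < 1, i.e. |t + 3| < 5/11. So R = 5/11.
When t = -28/11, the terms have absolute value of order k, which does not tend to 0, so the series diverges by the divergence test.
Endpoint t = -38/11: the terms do not tend to 0, so the series diverges.

(-38/11, -28/11)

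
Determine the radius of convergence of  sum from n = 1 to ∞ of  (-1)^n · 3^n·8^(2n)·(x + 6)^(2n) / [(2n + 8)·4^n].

By the ratio test, |a_{n+1}/a_n| = [(2n + 8)/(2(n+1) + 8)] · 3·64/4 → 48.
Since the exponent of (x + 6) increases by 2 each term, convergence requires |x + 6|² < 1/48, hence R = √3/12.

R = √3/12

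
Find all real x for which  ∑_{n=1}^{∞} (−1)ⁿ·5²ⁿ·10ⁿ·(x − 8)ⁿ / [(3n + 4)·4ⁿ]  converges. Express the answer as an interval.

(998/125, 1002/125]

Apply the ratio test: |a_{n+1}| / |a_n| = [(3n + 4)/(3(n+1) + 4)] · 25·10/4, which tends to 125/2 as n → ∞.
Thus R = 1/(125/2) = 2/125.
Check x = 1002/125: convergence follows from the alternating series test (terms decrease monotonically to 0).
Endpoint x = 998/125: the terms are asymptotic to a nonzero constant times 1/n, so the series diverges by limit comparison with Σ 1/n.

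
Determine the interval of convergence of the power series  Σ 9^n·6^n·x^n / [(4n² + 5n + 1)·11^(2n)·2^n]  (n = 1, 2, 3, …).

Ratio test: |a_{n+1}/a_n| = [(4n² + 5n + 1)/(4(n+1)² + 5(n+1) + 1)] · 9·6/(121·2) → 27/121 as n → ∞.
The series converges when 27/121 · |x| < 1, giving R = 121/27.
Endpoint x = 121/27: absolute convergence follows by limit comparison with Σ 1/n².
Endpoint x = -121/27: the terms are on the order of 1/n², so the series converges absolutely by comparison with the p-series (p = 2 > 1).

[-121/27, 121/27]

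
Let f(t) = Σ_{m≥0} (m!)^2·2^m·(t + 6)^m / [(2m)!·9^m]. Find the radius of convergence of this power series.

R = 18

By the ratio test, |a_{m+1}/a_m| = (m+1)²/[(2m+1)·(2m+2)] · 2/9 → 1/18.
The series converges when 1/18 · |t + 6| < 1, giving R = 18.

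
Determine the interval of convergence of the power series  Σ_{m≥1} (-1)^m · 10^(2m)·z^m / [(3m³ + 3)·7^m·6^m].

The ratio of consecutive coefficients is [(3m³ + 3)/(3(m+1)³ + 3)] · 100/(7·6) → 50/21.
Hence the series converges for |z| < 1/(50/21) = 21/50, so the radius of convergence is 21/50.
At z = 21/50: the terms are on the order of 1/m³, so the series converges absolutely by comparison with the p-series (p = 3 > 1).
When z = -21/50, the terms are on the order of 1/m³, so the series converges absolutely by comparison with the p-series (p = 3 > 1).

[-21/50, 21/50]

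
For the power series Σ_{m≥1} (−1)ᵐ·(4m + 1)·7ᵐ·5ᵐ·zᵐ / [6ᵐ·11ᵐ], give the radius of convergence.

R = 66/35

By the ratio test, |a_{m+1}/a_m| = [(4(m+1) + 1)/(4m + 1)] · 7·5/(6·11) → 35/66.
The series converges when 35/66 · |z| < 1, giving R = 66/35.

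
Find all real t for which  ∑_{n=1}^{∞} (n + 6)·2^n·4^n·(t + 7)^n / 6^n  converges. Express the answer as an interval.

Apply the ratio test: |a_{n+1}| / |a_n| = [((n+1) + 6)/(n + 6)] · 2·4/6, which tends to 4/3 as n → ∞.
Thus R = 1/(4/3) = 3/4.
Check t = -25/4: the terms do not tend to 0, so the series diverges.
When t = -31/4, the n-th term does not approach 0; divergence by the term test.

(-31/4, -25/4)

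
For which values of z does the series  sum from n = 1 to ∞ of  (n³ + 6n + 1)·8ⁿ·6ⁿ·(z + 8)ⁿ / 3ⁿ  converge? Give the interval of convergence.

Apply the ratio test: |a_{n+1}| / |a_n| = [((n+1)³ + 6(n+1) + 1)/(n³ + 6n + 1)] · 8·6/3, which tends to 16 as n → ∞.
Convergence for |z + 8| · 16 < 1, i.e. |z + 8| < 1/16. So R = 1/16.
At z = -127/16: the terms have absolute value of order n³, which does not tend to 0, so the series diverges by the divergence test.
When z = -129/16, the terms have absolute value of order n³, which does not tend to 0, so the series diverges by the divergence test.

(-129/16, -127/16)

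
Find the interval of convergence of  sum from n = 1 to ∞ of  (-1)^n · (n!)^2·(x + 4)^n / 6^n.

{-4}

The ratio of consecutive coefficients is (n+1)² · 1/6 → ∞.
The terms grow without bound for any (x + 4) ≠ 0, so R = 0 (convergence only at x = -4).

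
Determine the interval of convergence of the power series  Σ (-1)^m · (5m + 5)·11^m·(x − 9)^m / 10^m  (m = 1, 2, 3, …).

The ratio of consecutive coefficients is [(5(m+1) + 5)/(5m + 5)] · 11/10 → 11/10.
Thus R = 1/(11/10) = 10/11.
Check x = 109/11: the m-th term does not approach 0; divergence by the term test.
When x = 89/11, the terms do not tend to 0, so the series diverges.

(89/11, 109/11)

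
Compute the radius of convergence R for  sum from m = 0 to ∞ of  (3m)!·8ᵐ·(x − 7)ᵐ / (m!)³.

R = 1/216

Ratio test: |a_{m+1}/a_m| = (3m+1)·(3m+2)·(3m+3)/(m+1)³ · 8 → 216 as m → ∞.
The series converges when 216 · |x − 7| < 1, giving R = 1/216.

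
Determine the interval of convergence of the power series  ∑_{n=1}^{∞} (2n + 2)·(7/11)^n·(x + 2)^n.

Apply the ratio test: |a_{n+1}| / |a_n| = [(2(n+1) + 2)/(2n + 2)] · 7/11, which tends to 7/11 as n → ∞.
Hence the series converges for |x + 2| < 1/(7/11) = 11/7, so the radius of convergence is 11/7.
Endpoint x = -3/7: the n-th term does not approach 0; divergence by the term test.
Endpoint x = -25/7: the terms have absolute value of order n, which does not tend to 0, so the series diverges by the divergence test.

(-25/7, -3/7)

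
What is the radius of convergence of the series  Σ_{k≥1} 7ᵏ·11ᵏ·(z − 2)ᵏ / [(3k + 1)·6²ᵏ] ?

Ratio test: |a_{k+1}/a_k| = [(3k + 1)/(3(k+1) + 1)] · 7·11/36 → 77/36 as k → ∞.
Convergence for |z − 2| · 77/36 < 1, i.e. |z − 2| < 36/77. So R = 36/77.

R = 36/77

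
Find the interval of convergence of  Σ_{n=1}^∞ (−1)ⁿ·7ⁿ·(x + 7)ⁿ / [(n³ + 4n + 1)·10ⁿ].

[-59/7, -39/7]

Ratio test: |a_{n+1}/a_n| = [(n³ + 4n + 1)/((n+1)³ + 4(n+1) + 1)] · 7/10 → 7/10 as n → ∞.
The series converges when 7/10 · |x + 7| < 1, giving R = 10/7.
Check x = -39/7: the series is dominated by a constant times Σ 1/n³, which converges (p = 3 > 1).
Endpoint x = -59/7: the series is dominated by a constant times Σ 1/n³, which converges (p = 3 > 1).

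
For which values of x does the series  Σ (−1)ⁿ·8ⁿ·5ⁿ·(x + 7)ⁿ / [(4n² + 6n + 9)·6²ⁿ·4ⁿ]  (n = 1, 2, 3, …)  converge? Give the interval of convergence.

[-53/5, -17/5]

By the ratio test, |a_{n+1}/a_n| = [(4n² + 6n + 9)/(4(n+1)² + 6(n+1) + 9)] · 8·5/(36·4) → 5/18.
Convergence for |x + 7| · 5/18 < 1, i.e. |x + 7| < 18/5. So R = 18/5.
At x = -17/5: the series is dominated by a constant times Σ 1/n², which converges (p = 2 > 1).
Endpoint x = -53/5: the series is dominated by a constant times Σ 1/n², which converges (p = 2 > 1).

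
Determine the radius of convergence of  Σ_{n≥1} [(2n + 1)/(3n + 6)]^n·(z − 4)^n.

R = 3/2

Applying the root test, |a_n|^(1/n) = (2n + 1)/(3n + 6) → 2/3.
Thus R = 1/(2/3) = 3/2.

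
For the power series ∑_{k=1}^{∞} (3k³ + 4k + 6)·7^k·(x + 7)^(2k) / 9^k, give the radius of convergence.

R = 3√7/7

The ratio of consecutive coefficients is [(3(k+1)³ + 4(k+1) + 6)/(3k³ + 4k + 6)] · 7/9 → 7/9.
Since the exponent of (x + 7) increases by 2 each term, convergence requires |x + 7|² < 9/7, hence R = 3√7/7.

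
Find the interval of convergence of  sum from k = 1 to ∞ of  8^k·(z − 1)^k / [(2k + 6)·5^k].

[3/8, 13/8)

The ratio of consecutive coefficients is [(2k + 6)/(2(k+1) + 6)] · 8/5 → 8/5.
Thus R = 1/(8/5) = 5/8.
At z = 13/8: the terms behave like c/k; limit comparison with the harmonic series gives divergence.
At z = 3/8: an alternating series whose terms decrease to 0 in absolute value, so it converges by the Leibniz criterion.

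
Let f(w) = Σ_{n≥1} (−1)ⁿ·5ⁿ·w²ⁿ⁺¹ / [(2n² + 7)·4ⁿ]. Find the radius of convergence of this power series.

R = 2√5/5

Ratio test: |a_{n+1}/a_n| = [(2n² + 7)/(2(n+1)² + 7)] · 5/4 → 5/4 as n → ∞.
Successive powers of w differ by 2, so the series converges when |w|² · 5/4 < 1, i.e. |w| < √(4/5). So R = 2√5/5.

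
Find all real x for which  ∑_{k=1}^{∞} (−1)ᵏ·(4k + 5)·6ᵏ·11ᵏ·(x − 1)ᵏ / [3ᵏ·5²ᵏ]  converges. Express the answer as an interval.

Apply the ratio test: |a_{k+1}| / |a_k| = [(4(k+1) + 5)/(4k + 5)] · 6·11/(3·25), which tends to 22/25 as k → ∞.
Thus R = 1/(22/25) = 25/22.
Endpoint x = 47/22: the terms have absolute value of order k, which does not tend to 0, so the series diverges by the divergence test.
When x = -3/22, the terms have absolute value of order k, which does not tend to 0, so the series diverges by the divergence test.

(-3/22, 47/22)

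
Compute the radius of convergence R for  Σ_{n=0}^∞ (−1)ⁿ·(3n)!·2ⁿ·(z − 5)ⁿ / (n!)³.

R = 1/54

Apply the ratio test: |a_{n+1}| / |a_n| = (3n+1)·(3n+2)·(3n+3)/(n+1)³ · 2, which tends to 54 as n → ∞.
Convergence for |z − 5| · 54 < 1, i.e. |z − 5| < 1/54. So R = 1/54.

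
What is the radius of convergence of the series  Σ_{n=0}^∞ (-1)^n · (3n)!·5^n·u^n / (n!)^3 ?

The ratio of consecutive coefficients is (3n+1)·(3n+2)·(3n+3)/(n+1)³ · 5 → 135.
Convergence for |u| · 135 < 1, i.e. |u| < 1/135. So R = 1/135.

R = 1/135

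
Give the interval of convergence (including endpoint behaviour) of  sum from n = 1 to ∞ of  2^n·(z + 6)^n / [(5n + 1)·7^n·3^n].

Apply the ratio test: |a_{n+1}| / |a_n| = [(5n + 1)/(5(n+1) + 1)] · 2/(7·3), which tends to 2/21 as n → ∞.
Convergence for |z + 6| · 2/21 < 1, i.e. |z + 6| < 21/2. So R = 21/2.
Check z = 9/2: comparison with the harmonic series Σ 1/n shows the series diverges.
At z = -33/2: the terms alternate in sign and decrease monotonically to 0 in absolute value (size ~ c/n), so the alternating series test gives convergence.

[-33/2, 9/2)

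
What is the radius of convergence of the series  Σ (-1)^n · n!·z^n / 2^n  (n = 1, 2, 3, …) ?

R = 0

Ratio test: |a_{n+1}/a_n| = (n+1) · 1/2 → ∞ as n → ∞.
Since the ratio → ∞, the series diverges for every z ≠ 0, and R = 0.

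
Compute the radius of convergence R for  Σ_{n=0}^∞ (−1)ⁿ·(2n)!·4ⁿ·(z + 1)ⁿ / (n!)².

R = 1/16

By the ratio test, |a_{n+1}/a_n| = (2n+1)·(2n+2)/(n+1)² · 4 → 16.
Hence the series converges for |z + 1| < 1/(16) = 1/16, so the radius of convergence is 1/16.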